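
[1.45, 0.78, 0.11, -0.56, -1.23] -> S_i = 1.45 + -0.67*i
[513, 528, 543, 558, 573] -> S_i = 513 + 15*i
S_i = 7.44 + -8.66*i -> [7.44, -1.22, -9.88, -18.54, -27.2]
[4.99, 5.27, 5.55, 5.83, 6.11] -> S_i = 4.99 + 0.28*i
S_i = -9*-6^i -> [-9, 54, -324, 1944, -11664]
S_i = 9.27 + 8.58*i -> [9.27, 17.85, 26.43, 35.01, 43.59]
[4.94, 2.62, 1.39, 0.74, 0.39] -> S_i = 4.94*0.53^i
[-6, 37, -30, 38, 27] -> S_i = Random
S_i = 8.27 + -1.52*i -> [8.27, 6.75, 5.23, 3.71, 2.19]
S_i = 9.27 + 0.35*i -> [9.27, 9.62, 9.97, 10.32, 10.67]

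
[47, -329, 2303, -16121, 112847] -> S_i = 47*-7^i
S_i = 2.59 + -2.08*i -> [2.59, 0.51, -1.57, -3.65, -5.73]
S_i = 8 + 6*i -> [8, 14, 20, 26, 32]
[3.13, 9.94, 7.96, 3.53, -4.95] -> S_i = Random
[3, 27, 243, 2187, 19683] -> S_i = 3*9^i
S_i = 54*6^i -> [54, 324, 1944, 11664, 69984]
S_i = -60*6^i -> [-60, -360, -2160, -12960, -77760]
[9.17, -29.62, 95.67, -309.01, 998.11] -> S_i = 9.17*(-3.23)^i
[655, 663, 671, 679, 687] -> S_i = 655 + 8*i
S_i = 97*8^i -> [97, 776, 6208, 49664, 397312]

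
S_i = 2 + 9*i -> [2, 11, 20, 29, 38]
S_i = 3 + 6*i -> [3, 9, 15, 21, 27]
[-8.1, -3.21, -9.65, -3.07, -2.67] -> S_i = Random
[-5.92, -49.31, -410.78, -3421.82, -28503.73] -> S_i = -5.92*8.33^i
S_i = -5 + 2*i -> [-5, -3, -1, 1, 3]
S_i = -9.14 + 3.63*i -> [-9.14, -5.51, -1.88, 1.75, 5.38]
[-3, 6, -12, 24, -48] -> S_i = -3*-2^i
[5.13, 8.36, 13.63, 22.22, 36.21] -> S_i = 5.13*1.63^i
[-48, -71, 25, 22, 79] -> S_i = Random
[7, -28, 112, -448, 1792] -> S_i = 7*-4^i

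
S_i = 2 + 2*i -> [2, 4, 6, 8, 10]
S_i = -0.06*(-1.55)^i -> [-0.06, 0.09, -0.14, 0.22, -0.35]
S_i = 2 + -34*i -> [2, -32, -66, -100, -134]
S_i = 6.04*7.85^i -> [6.04, 47.41, 372.2, 2921.77, 22935.89]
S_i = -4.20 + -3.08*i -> [-4.2, -7.28, -10.36, -13.44, -16.52]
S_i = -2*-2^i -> [-2, 4, -8, 16, -32]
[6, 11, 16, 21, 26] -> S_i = 6 + 5*i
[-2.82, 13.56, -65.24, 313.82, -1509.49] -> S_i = -2.82*(-4.81)^i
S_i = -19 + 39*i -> [-19, 20, 59, 98, 137]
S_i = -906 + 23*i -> [-906, -883, -860, -837, -814]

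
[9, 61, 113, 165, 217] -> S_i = 9 + 52*i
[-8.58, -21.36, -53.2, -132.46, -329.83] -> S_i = -8.58*2.49^i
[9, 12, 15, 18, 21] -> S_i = 9 + 3*i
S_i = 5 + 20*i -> [5, 25, 45, 65, 85]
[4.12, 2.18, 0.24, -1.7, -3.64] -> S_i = 4.12 + -1.94*i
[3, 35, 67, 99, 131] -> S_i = 3 + 32*i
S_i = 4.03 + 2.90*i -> [4.03, 6.93, 9.83, 12.73, 15.63]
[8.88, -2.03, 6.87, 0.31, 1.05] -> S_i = Random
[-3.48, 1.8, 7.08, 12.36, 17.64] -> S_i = -3.48 + 5.28*i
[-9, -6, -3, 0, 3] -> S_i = -9 + 3*i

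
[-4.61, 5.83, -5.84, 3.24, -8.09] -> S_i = Random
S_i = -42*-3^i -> [-42, 126, -378, 1134, -3402]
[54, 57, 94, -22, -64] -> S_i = Random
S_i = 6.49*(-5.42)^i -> [6.49, -35.18, 190.65, -1033.34, 5600.69]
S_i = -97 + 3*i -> [-97, -94, -91, -88, -85]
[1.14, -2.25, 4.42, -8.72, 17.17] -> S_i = 1.14*(-1.97)^i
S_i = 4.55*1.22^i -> [4.55, 5.55, 6.77, 8.26, 10.08]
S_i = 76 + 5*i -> [76, 81, 86, 91, 96]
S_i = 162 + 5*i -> [162, 167, 172, 177, 182]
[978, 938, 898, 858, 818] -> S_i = 978 + -40*i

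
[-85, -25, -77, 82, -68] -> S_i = Random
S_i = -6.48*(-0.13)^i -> [-6.48, 0.84, -0.11, 0.01, -0.0]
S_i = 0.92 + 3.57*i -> [0.92, 4.49, 8.06, 11.63, 15.2]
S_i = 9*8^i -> [9, 72, 576, 4608, 36864]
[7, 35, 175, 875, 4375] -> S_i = 7*5^i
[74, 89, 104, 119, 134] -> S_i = 74 + 15*i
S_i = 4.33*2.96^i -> [4.33, 12.82, 37.94, 112.3, 332.4]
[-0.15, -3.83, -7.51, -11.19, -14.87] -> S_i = -0.15 + -3.68*i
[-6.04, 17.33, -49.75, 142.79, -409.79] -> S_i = -6.04*(-2.87)^i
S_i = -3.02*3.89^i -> [-3.02, -11.75, -45.7, -177.77, -691.52]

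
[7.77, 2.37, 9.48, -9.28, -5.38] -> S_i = Random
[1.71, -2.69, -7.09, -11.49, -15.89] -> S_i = 1.71 + -4.40*i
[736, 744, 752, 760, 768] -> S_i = 736 + 8*i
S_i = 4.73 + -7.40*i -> [4.73, -2.67, -10.07, -17.47, -24.87]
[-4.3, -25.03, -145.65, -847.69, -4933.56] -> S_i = -4.30*5.82^i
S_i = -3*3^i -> [-3, -9, -27, -81, -243]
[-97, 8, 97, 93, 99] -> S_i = Random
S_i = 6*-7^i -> [6, -42, 294, -2058, 14406]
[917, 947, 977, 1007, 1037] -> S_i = 917 + 30*i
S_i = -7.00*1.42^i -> [-7.0, -9.94, -14.11, -20.04, -28.46]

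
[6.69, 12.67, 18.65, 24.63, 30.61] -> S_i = 6.69 + 5.98*i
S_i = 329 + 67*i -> [329, 396, 463, 530, 597]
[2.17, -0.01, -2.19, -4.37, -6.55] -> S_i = 2.17 + -2.18*i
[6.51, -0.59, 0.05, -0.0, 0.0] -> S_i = 6.51*(-0.09)^i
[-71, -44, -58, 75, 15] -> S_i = Random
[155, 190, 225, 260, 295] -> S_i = 155 + 35*i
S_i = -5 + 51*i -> [-5, 46, 97, 148, 199]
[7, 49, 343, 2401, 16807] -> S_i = 7*7^i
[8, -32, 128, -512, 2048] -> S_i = 8*-4^i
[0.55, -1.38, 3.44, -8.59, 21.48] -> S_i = 0.55*(-2.50)^i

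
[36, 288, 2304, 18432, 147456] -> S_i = 36*8^i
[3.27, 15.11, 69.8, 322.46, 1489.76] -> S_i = 3.27*4.62^i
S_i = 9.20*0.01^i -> [9.2, 0.09, 0.0, 0.0, 0.0]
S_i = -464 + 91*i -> [-464, -373, -282, -191, -100]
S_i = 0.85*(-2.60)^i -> [0.85, -2.21, 5.75, -14.94, 38.84]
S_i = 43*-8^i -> [43, -344, 2752, -22016, 176128]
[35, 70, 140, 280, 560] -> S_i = 35*2^i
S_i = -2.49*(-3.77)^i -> [-2.49, 9.39, -35.39, 133.42, -503.0]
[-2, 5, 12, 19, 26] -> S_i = -2 + 7*i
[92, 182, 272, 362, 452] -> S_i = 92 + 90*i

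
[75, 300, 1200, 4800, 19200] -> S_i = 75*4^i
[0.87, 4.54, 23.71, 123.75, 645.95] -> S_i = 0.87*5.22^i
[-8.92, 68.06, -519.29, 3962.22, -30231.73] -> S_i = -8.92*(-7.63)^i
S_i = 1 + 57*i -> [1, 58, 115, 172, 229]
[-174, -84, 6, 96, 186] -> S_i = -174 + 90*i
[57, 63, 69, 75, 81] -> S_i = 57 + 6*i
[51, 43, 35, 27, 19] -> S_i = 51 + -8*i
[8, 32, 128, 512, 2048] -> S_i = 8*4^i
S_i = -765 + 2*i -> [-765, -763, -761, -759, -757]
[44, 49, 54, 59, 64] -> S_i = 44 + 5*i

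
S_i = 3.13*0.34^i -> [3.13, 1.06, 0.36, 0.12, 0.04]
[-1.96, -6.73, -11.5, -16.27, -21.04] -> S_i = -1.96 + -4.77*i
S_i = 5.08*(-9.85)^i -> [5.08, -50.04, 492.87, -4854.81, 47819.9]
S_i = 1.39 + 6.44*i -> [1.39, 7.83, 14.27, 20.71, 27.15]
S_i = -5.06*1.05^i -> [-5.06, -5.31, -5.58, -5.86, -6.15]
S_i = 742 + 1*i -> [742, 743, 744, 745, 746]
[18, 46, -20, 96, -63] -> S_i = Random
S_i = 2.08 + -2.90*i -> [2.08, -0.82, -3.72, -6.62, -9.52]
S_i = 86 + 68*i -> [86, 154, 222, 290, 358]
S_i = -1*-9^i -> [-1, 9, -81, 729, -6561]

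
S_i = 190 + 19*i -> [190, 209, 228, 247, 266]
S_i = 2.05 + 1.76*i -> [2.05, 3.81, 5.57, 7.33, 9.09]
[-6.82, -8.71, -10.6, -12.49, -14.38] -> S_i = -6.82 + -1.89*i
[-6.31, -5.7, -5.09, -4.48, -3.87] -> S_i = -6.31 + 0.61*i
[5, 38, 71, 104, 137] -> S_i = 5 + 33*i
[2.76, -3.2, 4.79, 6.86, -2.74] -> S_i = Random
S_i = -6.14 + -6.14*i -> [-6.14, -12.28, -18.42, -24.56, -30.7]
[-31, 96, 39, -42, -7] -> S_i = Random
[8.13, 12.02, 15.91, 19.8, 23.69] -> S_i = 8.13 + 3.89*i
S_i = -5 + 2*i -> [-5, -3, -1, 1, 3]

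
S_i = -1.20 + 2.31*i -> [-1.2, 1.11, 3.42, 5.73, 8.04]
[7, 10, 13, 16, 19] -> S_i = 7 + 3*i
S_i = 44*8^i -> [44, 352, 2816, 22528, 180224]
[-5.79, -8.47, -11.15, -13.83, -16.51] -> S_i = -5.79 + -2.68*i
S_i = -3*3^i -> [-3, -9, -27, -81, -243]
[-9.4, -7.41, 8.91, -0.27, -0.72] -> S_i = Random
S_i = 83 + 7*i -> [83, 90, 97, 104, 111]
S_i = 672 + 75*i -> [672, 747, 822, 897, 972]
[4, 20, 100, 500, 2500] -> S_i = 4*5^i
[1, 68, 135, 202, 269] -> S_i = 1 + 67*i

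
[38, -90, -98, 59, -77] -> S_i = Random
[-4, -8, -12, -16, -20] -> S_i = -4 + -4*i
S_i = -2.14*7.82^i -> [-2.14, -16.73, -130.87, -1023.37, -8002.78]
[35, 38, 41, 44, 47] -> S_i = 35 + 3*i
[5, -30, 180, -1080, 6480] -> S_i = 5*-6^i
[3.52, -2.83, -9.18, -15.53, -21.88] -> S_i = 3.52 + -6.35*i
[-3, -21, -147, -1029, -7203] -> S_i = -3*7^i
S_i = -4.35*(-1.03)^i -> [-4.35, 4.48, -4.61, 4.75, -4.9]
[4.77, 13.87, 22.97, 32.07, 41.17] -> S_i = 4.77 + 9.10*i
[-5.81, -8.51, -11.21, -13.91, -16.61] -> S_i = -5.81 + -2.70*i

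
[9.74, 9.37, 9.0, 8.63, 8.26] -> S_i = 9.74 + -0.37*i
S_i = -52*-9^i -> [-52, 468, -4212, 37908, -341172]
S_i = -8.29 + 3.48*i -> [-8.29, -4.81, -1.33, 2.15, 5.63]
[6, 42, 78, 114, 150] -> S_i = 6 + 36*i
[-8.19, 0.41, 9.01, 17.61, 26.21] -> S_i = -8.19 + 8.60*i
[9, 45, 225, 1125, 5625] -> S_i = 9*5^i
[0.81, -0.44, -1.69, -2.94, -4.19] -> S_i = 0.81 + -1.25*i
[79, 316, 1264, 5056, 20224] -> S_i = 79*4^i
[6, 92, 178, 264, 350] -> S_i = 6 + 86*i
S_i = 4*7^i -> [4, 28, 196, 1372, 9604]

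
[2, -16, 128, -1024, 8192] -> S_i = 2*-8^i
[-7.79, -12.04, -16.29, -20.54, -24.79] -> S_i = -7.79 + -4.25*i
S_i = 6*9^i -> [6, 54, 486, 4374, 39366]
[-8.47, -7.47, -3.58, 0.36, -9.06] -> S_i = Random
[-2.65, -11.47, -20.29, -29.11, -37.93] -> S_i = -2.65 + -8.82*i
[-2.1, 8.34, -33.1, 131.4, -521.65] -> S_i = -2.10*(-3.97)^i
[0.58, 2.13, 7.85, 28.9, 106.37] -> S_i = 0.58*3.68^i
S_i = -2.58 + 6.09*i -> [-2.58, 3.51, 9.6, 15.69, 21.78]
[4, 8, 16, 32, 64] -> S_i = 4*2^i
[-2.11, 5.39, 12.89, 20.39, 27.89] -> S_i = -2.11 + 7.50*i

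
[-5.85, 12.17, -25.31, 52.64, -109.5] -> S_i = -5.85*(-2.08)^i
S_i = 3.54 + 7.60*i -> [3.54, 11.14, 18.74, 26.34, 33.94]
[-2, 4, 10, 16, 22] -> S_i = -2 + 6*i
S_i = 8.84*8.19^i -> [8.84, 72.4, 592.95, 4856.28, 39772.96]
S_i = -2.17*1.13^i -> [-2.17, -2.45, -2.77, -3.13, -3.54]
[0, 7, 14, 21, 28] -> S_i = 0 + 7*i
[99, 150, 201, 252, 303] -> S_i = 99 + 51*i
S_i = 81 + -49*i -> [81, 32, -17, -66, -115]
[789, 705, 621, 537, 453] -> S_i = 789 + -84*i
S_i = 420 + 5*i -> [420, 425, 430, 435, 440]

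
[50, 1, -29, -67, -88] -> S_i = Random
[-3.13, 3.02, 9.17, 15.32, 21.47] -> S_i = -3.13 + 6.15*i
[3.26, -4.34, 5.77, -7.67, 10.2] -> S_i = 3.26*(-1.33)^i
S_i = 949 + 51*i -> [949, 1000, 1051, 1102, 1153]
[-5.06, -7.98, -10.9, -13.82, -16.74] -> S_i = -5.06 + -2.92*i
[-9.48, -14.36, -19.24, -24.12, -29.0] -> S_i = -9.48 + -4.88*i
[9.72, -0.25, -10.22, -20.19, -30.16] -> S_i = 9.72 + -9.97*i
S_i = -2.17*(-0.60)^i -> [-2.17, 1.3, -0.78, 0.47, -0.28]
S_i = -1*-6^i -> [-1, 6, -36, 216, -1296]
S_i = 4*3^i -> [4, 12, 36, 108, 324]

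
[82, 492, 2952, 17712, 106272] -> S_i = 82*6^i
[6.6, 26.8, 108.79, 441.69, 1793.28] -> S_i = 6.60*4.06^i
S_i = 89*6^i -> [89, 534, 3204, 19224, 115344]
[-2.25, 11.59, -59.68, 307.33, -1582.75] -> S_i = -2.25*(-5.15)^i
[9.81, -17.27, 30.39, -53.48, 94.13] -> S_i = 9.81*(-1.76)^i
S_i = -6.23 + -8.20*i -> [-6.23, -14.43, -22.63, -30.83, -39.03]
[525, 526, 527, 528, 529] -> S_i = 525 + 1*i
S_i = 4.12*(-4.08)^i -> [4.12, -16.81, 68.58, -279.82, 1141.66]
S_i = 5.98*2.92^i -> [5.98, 17.46, 50.99, 148.88, 434.74]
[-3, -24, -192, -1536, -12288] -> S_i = -3*8^i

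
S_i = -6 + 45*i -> [-6, 39, 84, 129, 174]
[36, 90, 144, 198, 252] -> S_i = 36 + 54*i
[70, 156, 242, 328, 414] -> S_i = 70 + 86*i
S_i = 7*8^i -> [7, 56, 448, 3584, 28672]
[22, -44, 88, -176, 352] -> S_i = 22*-2^i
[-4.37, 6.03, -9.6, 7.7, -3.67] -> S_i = Random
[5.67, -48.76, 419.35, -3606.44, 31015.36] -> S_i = 5.67*(-8.60)^i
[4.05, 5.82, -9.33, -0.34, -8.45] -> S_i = Random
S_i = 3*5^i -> [3, 15, 75, 375, 1875]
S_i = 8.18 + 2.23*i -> [8.18, 10.41, 12.64, 14.87, 17.1]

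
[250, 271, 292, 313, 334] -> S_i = 250 + 21*i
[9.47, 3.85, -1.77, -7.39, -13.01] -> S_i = 9.47 + -5.62*i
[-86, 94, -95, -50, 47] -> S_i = Random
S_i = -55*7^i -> [-55, -385, -2695, -18865, -132055]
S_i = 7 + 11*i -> [7, 18, 29, 40, 51]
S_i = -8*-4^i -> [-8, 32, -128, 512, -2048]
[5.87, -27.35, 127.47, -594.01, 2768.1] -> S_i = 5.87*(-4.66)^i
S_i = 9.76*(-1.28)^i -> [9.76, -12.49, 15.99, -20.47, 26.2]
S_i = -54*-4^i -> [-54, 216, -864, 3456, -13824]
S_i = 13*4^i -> [13, 52, 208, 832, 3328]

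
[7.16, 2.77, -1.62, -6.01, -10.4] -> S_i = 7.16 + -4.39*i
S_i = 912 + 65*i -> [912, 977, 1042, 1107, 1172]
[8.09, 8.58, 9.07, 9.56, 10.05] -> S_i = 8.09 + 0.49*i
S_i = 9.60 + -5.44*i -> [9.6, 4.16, -1.28, -6.72, -12.16]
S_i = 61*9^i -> [61, 549, 4941, 44469, 400221]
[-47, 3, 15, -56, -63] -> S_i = Random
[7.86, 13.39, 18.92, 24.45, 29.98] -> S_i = 7.86 + 5.53*i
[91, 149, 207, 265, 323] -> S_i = 91 + 58*i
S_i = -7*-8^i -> [-7, 56, -448, 3584, -28672]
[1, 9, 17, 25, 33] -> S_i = 1 + 8*i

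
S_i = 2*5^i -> [2, 10, 50, 250, 1250]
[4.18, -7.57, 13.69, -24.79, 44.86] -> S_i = 4.18*(-1.81)^i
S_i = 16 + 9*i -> [16, 25, 34, 43, 52]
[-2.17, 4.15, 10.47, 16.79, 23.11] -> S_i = -2.17 + 6.32*i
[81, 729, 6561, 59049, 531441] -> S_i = 81*9^i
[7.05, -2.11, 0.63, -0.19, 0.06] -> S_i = 7.05*(-0.30)^i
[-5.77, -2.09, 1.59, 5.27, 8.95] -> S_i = -5.77 + 3.68*i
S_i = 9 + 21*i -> [9, 30, 51, 72, 93]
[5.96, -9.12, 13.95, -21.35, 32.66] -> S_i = 5.96*(-1.53)^i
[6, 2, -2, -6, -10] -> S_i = 6 + -4*i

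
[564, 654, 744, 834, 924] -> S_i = 564 + 90*i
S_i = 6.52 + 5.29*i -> [6.52, 11.81, 17.1, 22.39, 27.68]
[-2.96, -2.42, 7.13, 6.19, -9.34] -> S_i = Random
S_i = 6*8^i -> [6, 48, 384, 3072, 24576]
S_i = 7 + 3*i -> [7, 10, 13, 16, 19]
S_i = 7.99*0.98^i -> [7.99, 7.83, 7.67, 7.52, 7.37]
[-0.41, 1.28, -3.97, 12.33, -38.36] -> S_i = -0.41*(-3.11)^i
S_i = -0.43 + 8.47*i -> [-0.43, 8.04, 16.51, 24.98, 33.45]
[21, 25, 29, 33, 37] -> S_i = 21 + 4*i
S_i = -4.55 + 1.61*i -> [-4.55, -2.94, -1.33, 0.28, 1.89]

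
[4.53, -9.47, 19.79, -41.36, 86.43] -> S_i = 4.53*(-2.09)^i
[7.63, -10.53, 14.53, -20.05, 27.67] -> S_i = 7.63*(-1.38)^i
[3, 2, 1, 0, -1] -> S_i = 3 + -1*i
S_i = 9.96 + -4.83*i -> [9.96, 5.13, 0.3, -4.53, -9.36]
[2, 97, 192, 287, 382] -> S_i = 2 + 95*i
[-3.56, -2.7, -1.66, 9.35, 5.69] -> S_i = Random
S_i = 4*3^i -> [4, 12, 36, 108, 324]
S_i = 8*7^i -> [8, 56, 392, 2744, 19208]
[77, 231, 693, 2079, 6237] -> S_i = 77*3^i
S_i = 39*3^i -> [39, 117, 351, 1053, 3159]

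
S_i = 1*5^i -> [1, 5, 25, 125, 625]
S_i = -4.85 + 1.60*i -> [-4.85, -3.25, -1.65, -0.05, 1.55]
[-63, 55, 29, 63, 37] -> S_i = Random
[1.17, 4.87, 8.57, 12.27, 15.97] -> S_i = 1.17 + 3.70*i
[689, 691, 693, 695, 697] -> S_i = 689 + 2*i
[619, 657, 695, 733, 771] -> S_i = 619 + 38*i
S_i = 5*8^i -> [5, 40, 320, 2560, 20480]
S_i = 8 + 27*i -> [8, 35, 62, 89, 116]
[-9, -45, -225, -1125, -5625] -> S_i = -9*5^i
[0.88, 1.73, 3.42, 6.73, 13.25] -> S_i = 0.88*1.97^i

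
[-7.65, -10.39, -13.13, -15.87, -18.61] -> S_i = -7.65 + -2.74*i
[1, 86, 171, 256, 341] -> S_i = 1 + 85*i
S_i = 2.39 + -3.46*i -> [2.39, -1.07, -4.53, -7.99, -11.45]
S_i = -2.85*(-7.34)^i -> [-2.85, 20.92, -153.55, 1127.02, -8272.35]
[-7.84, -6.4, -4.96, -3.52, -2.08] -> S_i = -7.84 + 1.44*i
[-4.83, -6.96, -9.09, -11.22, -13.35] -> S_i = -4.83 + -2.13*i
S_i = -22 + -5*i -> [-22, -27, -32, -37, -42]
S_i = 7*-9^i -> [7, -63, 567, -5103, 45927]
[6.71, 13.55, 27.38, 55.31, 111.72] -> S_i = 6.71*2.02^i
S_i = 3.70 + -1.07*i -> [3.7, 2.63, 1.56, 0.49, -0.58]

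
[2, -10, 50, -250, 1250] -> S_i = 2*-5^i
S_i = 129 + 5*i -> [129, 134, 139, 144, 149]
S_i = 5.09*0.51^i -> [5.09, 2.6, 1.32, 0.68, 0.34]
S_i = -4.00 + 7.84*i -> [-4.0, 3.84, 11.68, 19.52, 27.36]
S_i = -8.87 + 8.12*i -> [-8.87, -0.75, 7.37, 15.49, 23.61]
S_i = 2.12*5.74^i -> [2.12, 12.17, 69.85, 400.93, 2301.35]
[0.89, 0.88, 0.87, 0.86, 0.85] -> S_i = 0.89*0.99^i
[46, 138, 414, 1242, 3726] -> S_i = 46*3^i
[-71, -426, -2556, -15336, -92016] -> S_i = -71*6^i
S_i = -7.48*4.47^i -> [-7.48, -33.44, -149.46, -668.07, -2986.29]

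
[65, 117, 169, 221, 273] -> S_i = 65 + 52*i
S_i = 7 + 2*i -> [7, 9, 11, 13, 15]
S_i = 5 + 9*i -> [5, 14, 23, 32, 41]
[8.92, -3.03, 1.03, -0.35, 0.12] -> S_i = 8.92*(-0.34)^i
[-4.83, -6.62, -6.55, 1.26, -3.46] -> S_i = Random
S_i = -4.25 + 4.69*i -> [-4.25, 0.44, 5.13, 9.82, 14.51]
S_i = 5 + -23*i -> [5, -18, -41, -64, -87]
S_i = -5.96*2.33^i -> [-5.96, -13.89, -32.36, -75.39, -175.66]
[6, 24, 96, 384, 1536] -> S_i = 6*4^i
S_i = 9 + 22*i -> [9, 31, 53, 75, 97]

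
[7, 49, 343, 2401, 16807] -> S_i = 7*7^i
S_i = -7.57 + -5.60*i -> [-7.57, -13.17, -18.77, -24.37, -29.97]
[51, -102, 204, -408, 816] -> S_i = 51*-2^i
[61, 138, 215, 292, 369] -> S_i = 61 + 77*i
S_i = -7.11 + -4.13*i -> [-7.11, -11.24, -15.37, -19.5, -23.63]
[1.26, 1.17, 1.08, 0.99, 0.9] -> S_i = 1.26 + -0.09*i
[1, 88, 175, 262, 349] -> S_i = 1 + 87*i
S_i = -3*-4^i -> [-3, 12, -48, 192, -768]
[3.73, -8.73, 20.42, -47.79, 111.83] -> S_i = 3.73*(-2.34)^i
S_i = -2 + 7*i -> [-2, 5, 12, 19, 26]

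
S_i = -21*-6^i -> [-21, 126, -756, 4536, -27216]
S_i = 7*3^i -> [7, 21, 63, 189, 567]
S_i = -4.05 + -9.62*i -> [-4.05, -13.67, -23.29, -32.91, -42.53]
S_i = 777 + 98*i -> [777, 875, 973, 1071, 1169]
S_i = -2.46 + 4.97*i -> [-2.46, 2.51, 7.48, 12.45, 17.42]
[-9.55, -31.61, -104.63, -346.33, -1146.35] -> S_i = -9.55*3.31^i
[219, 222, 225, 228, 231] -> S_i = 219 + 3*i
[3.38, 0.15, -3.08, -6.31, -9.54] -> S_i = 3.38 + -3.23*i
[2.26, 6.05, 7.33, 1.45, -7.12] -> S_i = Random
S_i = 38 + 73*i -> [38, 111, 184, 257, 330]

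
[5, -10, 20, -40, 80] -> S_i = 5*-2^i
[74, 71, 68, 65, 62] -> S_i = 74 + -3*i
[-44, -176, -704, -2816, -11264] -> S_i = -44*4^i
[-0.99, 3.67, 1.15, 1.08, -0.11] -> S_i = Random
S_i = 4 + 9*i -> [4, 13, 22, 31, 40]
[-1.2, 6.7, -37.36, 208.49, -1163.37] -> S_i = -1.20*(-5.58)^i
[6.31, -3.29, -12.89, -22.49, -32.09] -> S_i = 6.31 + -9.60*i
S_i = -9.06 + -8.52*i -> [-9.06, -17.58, -26.1, -34.62, -43.14]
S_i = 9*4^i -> [9, 36, 144, 576, 2304]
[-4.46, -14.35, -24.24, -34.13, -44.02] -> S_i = -4.46 + -9.89*i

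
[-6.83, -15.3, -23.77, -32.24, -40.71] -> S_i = -6.83 + -8.47*i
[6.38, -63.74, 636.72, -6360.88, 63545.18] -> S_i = 6.38*(-9.99)^i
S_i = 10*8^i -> [10, 80, 640, 5120, 40960]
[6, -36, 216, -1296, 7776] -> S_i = 6*-6^i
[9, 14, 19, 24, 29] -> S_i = 9 + 5*i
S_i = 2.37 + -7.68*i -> [2.37, -5.31, -12.99, -20.67, -28.35]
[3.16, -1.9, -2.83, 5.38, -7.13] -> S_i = Random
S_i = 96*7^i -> [96, 672, 4704, 32928, 230496]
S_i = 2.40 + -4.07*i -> [2.4, -1.67, -5.74, -9.81, -13.88]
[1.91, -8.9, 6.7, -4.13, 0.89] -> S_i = Random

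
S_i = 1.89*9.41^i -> [1.89, 17.78, 167.36, 1574.82, 14819.05]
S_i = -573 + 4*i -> [-573, -569, -565, -561, -557]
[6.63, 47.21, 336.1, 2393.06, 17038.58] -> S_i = 6.63*7.12^i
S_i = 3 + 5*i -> [3, 8, 13, 18, 23]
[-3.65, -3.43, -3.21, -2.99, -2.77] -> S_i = -3.65 + 0.22*i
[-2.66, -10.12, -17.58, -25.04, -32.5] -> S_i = -2.66 + -7.46*i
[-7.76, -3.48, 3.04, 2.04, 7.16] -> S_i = Random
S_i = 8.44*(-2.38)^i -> [8.44, -20.09, 47.81, -113.78, 270.8]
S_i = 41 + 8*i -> [41, 49, 57, 65, 73]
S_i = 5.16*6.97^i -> [5.16, 35.97, 250.68, 1747.22, 12178.14]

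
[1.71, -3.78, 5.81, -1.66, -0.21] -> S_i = Random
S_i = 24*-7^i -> [24, -168, 1176, -8232, 57624]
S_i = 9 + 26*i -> [9, 35, 61, 87, 113]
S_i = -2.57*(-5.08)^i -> [-2.57, 13.06, -66.32, 336.92, -1711.54]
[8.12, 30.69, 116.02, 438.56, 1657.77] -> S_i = 8.12*3.78^i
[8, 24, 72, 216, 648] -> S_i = 8*3^i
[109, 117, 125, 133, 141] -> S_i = 109 + 8*i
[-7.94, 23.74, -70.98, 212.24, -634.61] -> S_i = -7.94*(-2.99)^i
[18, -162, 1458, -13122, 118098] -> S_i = 18*-9^i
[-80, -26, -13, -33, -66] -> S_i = Random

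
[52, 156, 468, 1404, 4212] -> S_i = 52*3^i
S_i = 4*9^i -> [4, 36, 324, 2916, 26244]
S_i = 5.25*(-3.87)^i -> [5.25, -20.32, 78.63, -304.29, 1177.61]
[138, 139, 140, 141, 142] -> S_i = 138 + 1*i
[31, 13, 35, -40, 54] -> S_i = Random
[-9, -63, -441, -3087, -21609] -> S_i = -9*7^i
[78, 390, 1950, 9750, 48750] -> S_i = 78*5^i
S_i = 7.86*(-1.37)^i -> [7.86, -10.77, 14.75, -20.21, 27.69]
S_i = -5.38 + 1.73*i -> [-5.38, -3.65, -1.92, -0.19, 1.54]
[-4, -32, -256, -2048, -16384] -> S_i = -4*8^i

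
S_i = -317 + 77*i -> [-317, -240, -163, -86, -9]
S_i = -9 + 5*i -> [-9, -4, 1, 6, 11]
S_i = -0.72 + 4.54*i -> [-0.72, 3.82, 8.36, 12.9, 17.44]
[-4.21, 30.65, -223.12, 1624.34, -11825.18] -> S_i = -4.21*(-7.28)^i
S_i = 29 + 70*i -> [29, 99, 169, 239, 309]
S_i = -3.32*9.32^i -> [-3.32, -30.94, -288.38, -2687.73, -25049.65]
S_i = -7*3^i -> [-7, -21, -63, -189, -567]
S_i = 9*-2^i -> [9, -18, 36, -72, 144]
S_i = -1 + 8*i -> [-1, 7, 15, 23, 31]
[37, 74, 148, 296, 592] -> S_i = 37*2^i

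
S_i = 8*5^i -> [8, 40, 200, 1000, 5000]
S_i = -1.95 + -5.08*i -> [-1.95, -7.03, -12.11, -17.19, -22.27]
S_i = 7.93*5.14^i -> [7.93, 40.76, 209.51, 1076.87, 5535.1]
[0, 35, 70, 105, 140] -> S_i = 0 + 35*i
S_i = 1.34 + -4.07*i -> [1.34, -2.73, -6.8, -10.87, -14.94]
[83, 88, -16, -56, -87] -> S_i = Random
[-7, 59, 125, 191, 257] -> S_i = -7 + 66*i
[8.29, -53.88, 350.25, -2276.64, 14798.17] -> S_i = 8.29*(-6.50)^i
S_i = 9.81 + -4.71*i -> [9.81, 5.1, 0.39, -4.32, -9.03]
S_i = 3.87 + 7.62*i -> [3.87, 11.49, 19.11, 26.73, 34.35]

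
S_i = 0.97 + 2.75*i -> [0.97, 3.72, 6.47, 9.22, 11.97]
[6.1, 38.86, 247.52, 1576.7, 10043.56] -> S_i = 6.10*6.37^i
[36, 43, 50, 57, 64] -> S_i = 36 + 7*i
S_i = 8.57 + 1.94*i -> [8.57, 10.51, 12.45, 14.39, 16.33]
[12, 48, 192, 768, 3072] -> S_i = 12*4^i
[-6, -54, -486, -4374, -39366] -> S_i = -6*9^i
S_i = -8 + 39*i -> [-8, 31, 70, 109, 148]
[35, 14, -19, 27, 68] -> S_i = Random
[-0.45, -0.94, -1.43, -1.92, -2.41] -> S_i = -0.45 + -0.49*i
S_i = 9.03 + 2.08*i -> [9.03, 11.11, 13.19, 15.27, 17.35]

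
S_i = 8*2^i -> [8, 16, 32, 64, 128]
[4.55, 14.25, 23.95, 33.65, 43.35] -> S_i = 4.55 + 9.70*i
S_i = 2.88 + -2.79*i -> [2.88, 0.09, -2.7, -5.49, -8.28]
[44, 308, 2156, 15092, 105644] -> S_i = 44*7^i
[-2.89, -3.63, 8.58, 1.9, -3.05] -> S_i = Random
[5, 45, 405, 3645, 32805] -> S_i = 5*9^i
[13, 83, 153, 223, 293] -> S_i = 13 + 70*i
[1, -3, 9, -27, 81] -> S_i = 1*-3^i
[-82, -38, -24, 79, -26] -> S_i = Random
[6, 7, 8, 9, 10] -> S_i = 6 + 1*i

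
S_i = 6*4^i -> [6, 24, 96, 384, 1536]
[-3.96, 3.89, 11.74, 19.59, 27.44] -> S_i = -3.96 + 7.85*i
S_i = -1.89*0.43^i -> [-1.89, -0.81, -0.35, -0.15, -0.06]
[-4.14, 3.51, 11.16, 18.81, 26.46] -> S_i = -4.14 + 7.65*i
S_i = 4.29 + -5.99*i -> [4.29, -1.7, -7.69, -13.68, -19.67]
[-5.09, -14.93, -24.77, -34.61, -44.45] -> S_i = -5.09 + -9.84*i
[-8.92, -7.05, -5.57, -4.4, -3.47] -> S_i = -8.92*0.79^i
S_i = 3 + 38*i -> [3, 41, 79, 117, 155]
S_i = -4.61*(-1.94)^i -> [-4.61, 8.94, -17.35, 33.66, -65.3]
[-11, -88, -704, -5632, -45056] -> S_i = -11*8^i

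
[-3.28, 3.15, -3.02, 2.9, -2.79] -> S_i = -3.28*(-0.96)^i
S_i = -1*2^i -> [-1, -2, -4, -8, -16]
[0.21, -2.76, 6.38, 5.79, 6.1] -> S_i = Random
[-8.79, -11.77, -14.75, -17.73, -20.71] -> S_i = -8.79 + -2.98*i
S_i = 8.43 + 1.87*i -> [8.43, 10.3, 12.17, 14.04, 15.91]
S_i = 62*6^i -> [62, 372, 2232, 13392, 80352]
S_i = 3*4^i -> [3, 12, 48, 192, 768]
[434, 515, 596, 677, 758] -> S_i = 434 + 81*i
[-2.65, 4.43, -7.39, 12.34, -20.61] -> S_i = -2.65*(-1.67)^i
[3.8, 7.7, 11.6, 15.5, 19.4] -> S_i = 3.80 + 3.90*i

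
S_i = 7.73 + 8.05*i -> [7.73, 15.78, 23.83, 31.88, 39.93]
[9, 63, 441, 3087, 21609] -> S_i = 9*7^i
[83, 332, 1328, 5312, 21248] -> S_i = 83*4^i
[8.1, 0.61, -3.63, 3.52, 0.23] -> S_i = Random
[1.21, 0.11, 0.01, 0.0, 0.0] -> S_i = 1.21*0.09^i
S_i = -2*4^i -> [-2, -8, -32, -128, -512]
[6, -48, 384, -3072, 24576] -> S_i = 6*-8^i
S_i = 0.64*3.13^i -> [0.64, 2.0, 6.27, 19.63, 61.43]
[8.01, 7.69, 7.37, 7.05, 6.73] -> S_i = 8.01 + -0.32*i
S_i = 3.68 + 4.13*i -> [3.68, 7.81, 11.94, 16.07, 20.2]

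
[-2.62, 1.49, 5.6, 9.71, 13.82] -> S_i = -2.62 + 4.11*i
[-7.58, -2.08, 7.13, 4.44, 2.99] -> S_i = Random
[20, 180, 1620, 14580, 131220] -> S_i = 20*9^i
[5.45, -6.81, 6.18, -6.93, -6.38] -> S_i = Random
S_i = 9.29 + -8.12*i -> [9.29, 1.17, -6.95, -15.07, -23.19]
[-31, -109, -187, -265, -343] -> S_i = -31 + -78*i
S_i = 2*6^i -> [2, 12, 72, 432, 2592]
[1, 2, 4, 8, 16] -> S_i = 1*2^i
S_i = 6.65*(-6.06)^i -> [6.65, -40.3, 244.21, -1479.92, 8968.34]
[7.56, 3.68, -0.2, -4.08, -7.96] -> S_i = 7.56 + -3.88*i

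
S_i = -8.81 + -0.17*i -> [-8.81, -8.98, -9.15, -9.32, -9.49]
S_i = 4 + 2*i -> [4, 6, 8, 10, 12]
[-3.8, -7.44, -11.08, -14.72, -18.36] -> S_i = -3.80 + -3.64*i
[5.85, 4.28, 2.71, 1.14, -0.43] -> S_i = 5.85 + -1.57*i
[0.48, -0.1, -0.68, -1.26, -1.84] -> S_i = 0.48 + -0.58*i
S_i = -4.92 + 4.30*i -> [-4.92, -0.62, 3.68, 7.98, 12.28]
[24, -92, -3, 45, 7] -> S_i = Random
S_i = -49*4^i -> [-49, -196, -784, -3136, -12544]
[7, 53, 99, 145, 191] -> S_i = 7 + 46*i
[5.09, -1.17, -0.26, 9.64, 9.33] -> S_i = Random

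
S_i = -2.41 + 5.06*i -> [-2.41, 2.65, 7.71, 12.77, 17.83]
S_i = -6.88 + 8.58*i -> [-6.88, 1.7, 10.28, 18.86, 27.44]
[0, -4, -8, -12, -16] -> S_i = 0 + -4*i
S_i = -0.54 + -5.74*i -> [-0.54, -6.28, -12.02, -17.76, -23.5]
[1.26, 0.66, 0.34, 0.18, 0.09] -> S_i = 1.26*0.52^i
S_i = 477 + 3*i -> [477, 480, 483, 486, 489]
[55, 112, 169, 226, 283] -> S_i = 55 + 57*i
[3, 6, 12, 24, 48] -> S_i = 3*2^i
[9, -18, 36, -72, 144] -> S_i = 9*-2^i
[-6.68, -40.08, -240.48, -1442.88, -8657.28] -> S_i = -6.68*6.00^i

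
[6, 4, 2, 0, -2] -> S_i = 6 + -2*i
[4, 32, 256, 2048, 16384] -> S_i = 4*8^i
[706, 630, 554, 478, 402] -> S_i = 706 + -76*i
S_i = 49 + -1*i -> [49, 48, 47, 46, 45]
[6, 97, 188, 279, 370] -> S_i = 6 + 91*i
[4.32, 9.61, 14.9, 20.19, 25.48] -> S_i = 4.32 + 5.29*i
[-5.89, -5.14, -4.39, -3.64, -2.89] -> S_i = -5.89 + 0.75*i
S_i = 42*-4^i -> [42, -168, 672, -2688, 10752]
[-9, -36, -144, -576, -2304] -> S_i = -9*4^i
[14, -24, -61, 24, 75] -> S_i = Random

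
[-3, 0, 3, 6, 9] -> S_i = -3 + 3*i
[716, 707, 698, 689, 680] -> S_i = 716 + -9*i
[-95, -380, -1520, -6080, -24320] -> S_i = -95*4^i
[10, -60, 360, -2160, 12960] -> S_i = 10*-6^i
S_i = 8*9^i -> [8, 72, 648, 5832, 52488]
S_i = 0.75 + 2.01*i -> [0.75, 2.76, 4.77, 6.78, 8.79]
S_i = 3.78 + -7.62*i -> [3.78, -3.84, -11.46, -19.08, -26.7]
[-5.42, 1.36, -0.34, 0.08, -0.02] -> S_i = -5.42*(-0.25)^i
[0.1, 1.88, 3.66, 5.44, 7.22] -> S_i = 0.10 + 1.78*i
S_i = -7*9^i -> [-7, -63, -567, -5103, -45927]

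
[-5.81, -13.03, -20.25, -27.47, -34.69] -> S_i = -5.81 + -7.22*i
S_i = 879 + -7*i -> [879, 872, 865, 858, 851]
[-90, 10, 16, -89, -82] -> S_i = Random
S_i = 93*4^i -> [93, 372, 1488, 5952, 23808]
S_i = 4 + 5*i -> [4, 9, 14, 19, 24]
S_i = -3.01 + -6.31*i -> [-3.01, -9.32, -15.63, -21.94, -28.25]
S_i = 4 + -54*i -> [4, -50, -104, -158, -212]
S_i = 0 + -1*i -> [0, -1, -2, -3, -4]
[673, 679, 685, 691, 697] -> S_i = 673 + 6*i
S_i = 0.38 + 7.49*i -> [0.38, 7.87, 15.36, 22.85, 30.34]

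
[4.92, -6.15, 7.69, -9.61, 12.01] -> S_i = 4.92*(-1.25)^i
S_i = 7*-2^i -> [7, -14, 28, -56, 112]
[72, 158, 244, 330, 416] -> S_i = 72 + 86*i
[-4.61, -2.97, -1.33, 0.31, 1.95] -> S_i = -4.61 + 1.64*i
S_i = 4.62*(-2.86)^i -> [4.62, -13.21, 37.79, -108.08, 309.11]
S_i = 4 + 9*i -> [4, 13, 22, 31, 40]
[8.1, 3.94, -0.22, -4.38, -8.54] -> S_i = 8.10 + -4.16*i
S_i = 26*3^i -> [26, 78, 234, 702, 2106]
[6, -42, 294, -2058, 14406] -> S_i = 6*-7^i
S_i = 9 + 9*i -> [9, 18, 27, 36, 45]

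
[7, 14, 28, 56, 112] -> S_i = 7*2^i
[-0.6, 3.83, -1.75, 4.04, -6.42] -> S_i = Random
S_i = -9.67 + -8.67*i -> [-9.67, -18.34, -27.01, -35.68, -44.35]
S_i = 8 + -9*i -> [8, -1, -10, -19, -28]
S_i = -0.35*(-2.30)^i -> [-0.35, 0.8, -1.85, 4.26, -9.79]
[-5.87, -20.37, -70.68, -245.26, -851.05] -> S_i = -5.87*3.47^i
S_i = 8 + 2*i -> [8, 10, 12, 14, 16]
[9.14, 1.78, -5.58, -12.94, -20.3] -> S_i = 9.14 + -7.36*i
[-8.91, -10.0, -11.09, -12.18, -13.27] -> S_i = -8.91 + -1.09*i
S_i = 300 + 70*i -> [300, 370, 440, 510, 580]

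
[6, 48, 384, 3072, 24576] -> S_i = 6*8^i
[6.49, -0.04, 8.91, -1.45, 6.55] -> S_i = Random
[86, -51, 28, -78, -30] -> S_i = Random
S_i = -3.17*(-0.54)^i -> [-3.17, 1.71, -0.92, 0.5, -0.27]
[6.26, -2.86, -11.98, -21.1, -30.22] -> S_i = 6.26 + -9.12*i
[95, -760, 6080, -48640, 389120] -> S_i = 95*-8^i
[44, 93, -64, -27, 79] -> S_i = Random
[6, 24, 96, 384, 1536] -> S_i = 6*4^i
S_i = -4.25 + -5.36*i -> [-4.25, -9.61, -14.97, -20.33, -25.69]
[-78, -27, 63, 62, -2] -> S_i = Random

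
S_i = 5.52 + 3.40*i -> [5.52, 8.92, 12.32, 15.72, 19.12]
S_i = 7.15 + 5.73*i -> [7.15, 12.88, 18.61, 24.34, 30.07]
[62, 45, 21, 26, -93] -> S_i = Random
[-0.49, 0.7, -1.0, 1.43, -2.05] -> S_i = -0.49*(-1.43)^i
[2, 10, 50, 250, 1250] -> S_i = 2*5^i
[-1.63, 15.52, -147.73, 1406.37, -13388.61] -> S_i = -1.63*(-9.52)^i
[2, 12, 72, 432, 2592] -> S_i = 2*6^i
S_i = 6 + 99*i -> [6, 105, 204, 303, 402]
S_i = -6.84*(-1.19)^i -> [-6.84, 8.14, -9.69, 11.53, -13.72]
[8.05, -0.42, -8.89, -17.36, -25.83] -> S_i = 8.05 + -8.47*i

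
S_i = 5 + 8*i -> [5, 13, 21, 29, 37]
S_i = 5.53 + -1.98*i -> [5.53, 3.55, 1.57, -0.41, -2.39]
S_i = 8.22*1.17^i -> [8.22, 9.62, 11.25, 13.17, 15.4]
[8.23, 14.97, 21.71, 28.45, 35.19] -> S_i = 8.23 + 6.74*i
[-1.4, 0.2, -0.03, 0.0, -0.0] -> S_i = -1.40*(-0.14)^i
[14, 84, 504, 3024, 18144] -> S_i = 14*6^i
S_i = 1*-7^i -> [1, -7, 49, -343, 2401]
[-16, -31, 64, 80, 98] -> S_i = Random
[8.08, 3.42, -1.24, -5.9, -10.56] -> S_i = 8.08 + -4.66*i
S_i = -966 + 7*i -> [-966, -959, -952, -945, -938]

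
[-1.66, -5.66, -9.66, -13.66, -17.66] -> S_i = -1.66 + -4.00*i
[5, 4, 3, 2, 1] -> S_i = 5 + -1*i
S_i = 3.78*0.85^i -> [3.78, 3.21, 2.73, 2.32, 1.97]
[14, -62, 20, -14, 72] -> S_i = Random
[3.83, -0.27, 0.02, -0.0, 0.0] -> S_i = 3.83*(-0.07)^i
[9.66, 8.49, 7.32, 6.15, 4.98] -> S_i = 9.66 + -1.17*i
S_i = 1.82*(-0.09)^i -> [1.82, -0.16, 0.01, -0.0, 0.0]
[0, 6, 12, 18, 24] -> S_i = 0 + 6*i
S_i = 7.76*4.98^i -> [7.76, 38.64, 192.45, 958.41, 4772.86]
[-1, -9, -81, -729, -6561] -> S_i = -1*9^i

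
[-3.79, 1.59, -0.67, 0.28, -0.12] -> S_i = -3.79*(-0.42)^i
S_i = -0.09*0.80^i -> [-0.09, -0.07, -0.06, -0.05, -0.04]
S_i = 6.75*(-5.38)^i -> [6.75, -36.32, 195.37, -1051.12, 5655.0]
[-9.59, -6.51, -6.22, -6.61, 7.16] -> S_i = Random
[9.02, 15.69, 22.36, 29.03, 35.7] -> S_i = 9.02 + 6.67*i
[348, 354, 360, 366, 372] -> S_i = 348 + 6*i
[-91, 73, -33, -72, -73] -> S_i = Random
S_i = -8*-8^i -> [-8, 64, -512, 4096, -32768]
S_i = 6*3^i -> [6, 18, 54, 162, 486]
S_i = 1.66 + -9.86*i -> [1.66, -8.2, -18.06, -27.92, -37.78]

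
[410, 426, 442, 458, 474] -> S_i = 410 + 16*i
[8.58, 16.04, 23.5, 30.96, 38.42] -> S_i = 8.58 + 7.46*i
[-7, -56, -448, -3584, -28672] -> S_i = -7*8^i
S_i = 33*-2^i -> [33, -66, 132, -264, 528]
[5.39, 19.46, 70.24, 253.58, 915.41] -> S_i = 5.39*3.61^i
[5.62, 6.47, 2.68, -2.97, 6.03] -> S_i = Random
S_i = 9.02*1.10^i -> [9.02, 9.92, 10.91, 12.01, 13.21]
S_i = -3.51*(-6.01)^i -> [-3.51, 21.1, -126.78, 761.96, -4579.36]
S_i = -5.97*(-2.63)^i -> [-5.97, 15.7, -41.29, 108.6, -285.63]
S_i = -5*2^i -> [-5, -10, -20, -40, -80]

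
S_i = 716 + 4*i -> [716, 720, 724, 728, 732]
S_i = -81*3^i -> [-81, -243, -729, -2187, -6561]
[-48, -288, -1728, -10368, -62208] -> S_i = -48*6^i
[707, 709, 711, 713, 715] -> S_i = 707 + 2*i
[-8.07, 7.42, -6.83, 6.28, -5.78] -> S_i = -8.07*(-0.92)^i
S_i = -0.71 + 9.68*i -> [-0.71, 8.97, 18.65, 28.33, 38.01]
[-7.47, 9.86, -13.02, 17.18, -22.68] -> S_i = -7.47*(-1.32)^i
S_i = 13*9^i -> [13, 117, 1053, 9477, 85293]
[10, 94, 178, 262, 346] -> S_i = 10 + 84*i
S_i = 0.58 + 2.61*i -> [0.58, 3.19, 5.8, 8.41, 11.02]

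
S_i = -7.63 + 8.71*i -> [-7.63, 1.08, 9.79, 18.5, 27.21]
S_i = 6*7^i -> [6, 42, 294, 2058, 14406]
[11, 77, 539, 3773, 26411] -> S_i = 11*7^i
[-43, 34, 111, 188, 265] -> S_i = -43 + 77*i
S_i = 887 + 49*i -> [887, 936, 985, 1034, 1083]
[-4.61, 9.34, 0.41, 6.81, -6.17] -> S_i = Random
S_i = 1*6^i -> [1, 6, 36, 216, 1296]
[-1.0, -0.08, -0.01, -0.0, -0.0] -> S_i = -1.00*0.08^i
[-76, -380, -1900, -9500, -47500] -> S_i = -76*5^i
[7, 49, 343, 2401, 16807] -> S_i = 7*7^i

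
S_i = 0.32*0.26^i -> [0.32, 0.08, 0.02, 0.01, 0.0]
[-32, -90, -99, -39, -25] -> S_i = Random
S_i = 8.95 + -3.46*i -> [8.95, 5.49, 2.03, -1.43, -4.89]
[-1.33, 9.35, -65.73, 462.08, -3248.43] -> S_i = -1.33*(-7.03)^i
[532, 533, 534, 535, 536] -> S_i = 532 + 1*i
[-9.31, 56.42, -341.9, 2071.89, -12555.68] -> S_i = -9.31*(-6.06)^i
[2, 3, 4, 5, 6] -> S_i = 2 + 1*i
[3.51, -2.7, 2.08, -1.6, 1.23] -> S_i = 3.51*(-0.77)^i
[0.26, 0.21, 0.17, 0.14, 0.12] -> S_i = 0.26*0.82^i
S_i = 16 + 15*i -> [16, 31, 46, 61, 76]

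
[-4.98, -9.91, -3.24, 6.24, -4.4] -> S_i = Random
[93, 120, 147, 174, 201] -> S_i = 93 + 27*i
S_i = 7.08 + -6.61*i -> [7.08, 0.47, -6.14, -12.75, -19.36]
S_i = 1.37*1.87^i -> [1.37, 2.56, 4.79, 8.96, 16.75]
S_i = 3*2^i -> [3, 6, 12, 24, 48]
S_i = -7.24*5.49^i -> [-7.24, -39.75, -218.21, -1198.0, -6577.0]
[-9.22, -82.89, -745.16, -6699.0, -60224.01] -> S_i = -9.22*8.99^i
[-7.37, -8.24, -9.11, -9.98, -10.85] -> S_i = -7.37 + -0.87*i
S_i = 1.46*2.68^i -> [1.46, 3.91, 10.49, 28.1, 75.32]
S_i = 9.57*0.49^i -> [9.57, 4.69, 2.3, 1.13, 0.55]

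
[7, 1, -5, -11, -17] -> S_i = 7 + -6*i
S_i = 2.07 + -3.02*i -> [2.07, -0.95, -3.97, -6.99, -10.01]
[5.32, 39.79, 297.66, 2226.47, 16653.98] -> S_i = 5.32*7.48^i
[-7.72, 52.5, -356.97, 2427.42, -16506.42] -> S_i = -7.72*(-6.80)^i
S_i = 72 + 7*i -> [72, 79, 86, 93, 100]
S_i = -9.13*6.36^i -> [-9.13, -58.07, -369.3, -2348.78, -14938.23]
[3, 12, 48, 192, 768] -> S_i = 3*4^i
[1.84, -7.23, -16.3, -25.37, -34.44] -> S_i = 1.84 + -9.07*i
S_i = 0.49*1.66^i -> [0.49, 0.81, 1.35, 2.24, 3.72]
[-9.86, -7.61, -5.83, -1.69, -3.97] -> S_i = Random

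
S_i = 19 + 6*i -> [19, 25, 31, 37, 43]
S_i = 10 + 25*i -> [10, 35, 60, 85, 110]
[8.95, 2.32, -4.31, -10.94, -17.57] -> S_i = 8.95 + -6.63*i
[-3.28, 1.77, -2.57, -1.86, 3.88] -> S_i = Random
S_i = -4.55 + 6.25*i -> [-4.55, 1.7, 7.95, 14.2, 20.45]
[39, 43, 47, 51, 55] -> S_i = 39 + 4*i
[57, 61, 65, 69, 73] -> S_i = 57 + 4*i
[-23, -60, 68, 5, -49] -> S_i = Random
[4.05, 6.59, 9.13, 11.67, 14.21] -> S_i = 4.05 + 2.54*i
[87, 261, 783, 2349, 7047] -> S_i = 87*3^i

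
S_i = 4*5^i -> [4, 20, 100, 500, 2500]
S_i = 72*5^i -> [72, 360, 1800, 9000, 45000]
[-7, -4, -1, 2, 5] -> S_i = -7 + 3*i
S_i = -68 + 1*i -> [-68, -67, -66, -65, -64]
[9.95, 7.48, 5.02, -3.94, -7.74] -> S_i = Random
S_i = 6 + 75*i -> [6, 81, 156, 231, 306]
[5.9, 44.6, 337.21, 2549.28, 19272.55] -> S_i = 5.90*7.56^i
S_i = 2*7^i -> [2, 14, 98, 686, 4802]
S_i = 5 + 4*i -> [5, 9, 13, 17, 21]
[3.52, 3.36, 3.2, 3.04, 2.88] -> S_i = 3.52 + -0.16*i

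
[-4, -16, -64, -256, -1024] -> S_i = -4*4^i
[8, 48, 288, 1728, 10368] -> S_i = 8*6^i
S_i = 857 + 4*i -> [857, 861, 865, 869, 873]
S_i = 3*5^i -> [3, 15, 75, 375, 1875]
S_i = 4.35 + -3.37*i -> [4.35, 0.98, -2.39, -5.76, -9.13]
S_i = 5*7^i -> [5, 35, 245, 1715, 12005]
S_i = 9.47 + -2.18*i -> [9.47, 7.29, 5.11, 2.93, 0.75]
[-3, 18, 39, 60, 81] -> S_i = -3 + 21*i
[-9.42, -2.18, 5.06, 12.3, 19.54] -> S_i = -9.42 + 7.24*i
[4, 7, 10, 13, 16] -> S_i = 4 + 3*i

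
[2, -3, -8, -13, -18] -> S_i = 2 + -5*i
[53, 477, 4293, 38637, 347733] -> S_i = 53*9^i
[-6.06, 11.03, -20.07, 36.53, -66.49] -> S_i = -6.06*(-1.82)^i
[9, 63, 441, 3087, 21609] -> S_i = 9*7^i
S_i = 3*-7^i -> [3, -21, 147, -1029, 7203]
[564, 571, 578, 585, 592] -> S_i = 564 + 7*i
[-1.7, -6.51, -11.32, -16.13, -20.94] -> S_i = -1.70 + -4.81*i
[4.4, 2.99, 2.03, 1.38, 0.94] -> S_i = 4.40*0.68^i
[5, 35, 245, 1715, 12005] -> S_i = 5*7^i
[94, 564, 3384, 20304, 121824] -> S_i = 94*6^i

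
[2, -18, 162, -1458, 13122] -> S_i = 2*-9^i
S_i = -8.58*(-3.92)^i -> [-8.58, 33.63, -131.84, 516.83, -2025.96]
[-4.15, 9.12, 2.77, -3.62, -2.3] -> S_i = Random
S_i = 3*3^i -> [3, 9, 27, 81, 243]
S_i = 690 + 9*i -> [690, 699, 708, 717, 726]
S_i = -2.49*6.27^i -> [-2.49, -15.61, -97.89, -613.76, -3848.31]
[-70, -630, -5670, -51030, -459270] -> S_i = -70*9^i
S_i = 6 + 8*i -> [6, 14, 22, 30, 38]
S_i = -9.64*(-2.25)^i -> [-9.64, 21.69, -48.8, 109.81, -247.06]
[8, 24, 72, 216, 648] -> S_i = 8*3^i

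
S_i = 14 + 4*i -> [14, 18, 22, 26, 30]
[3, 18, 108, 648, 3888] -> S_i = 3*6^i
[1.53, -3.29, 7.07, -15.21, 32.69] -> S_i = 1.53*(-2.15)^i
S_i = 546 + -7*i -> [546, 539, 532, 525, 518]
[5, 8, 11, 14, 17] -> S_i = 5 + 3*i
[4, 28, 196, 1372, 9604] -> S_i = 4*7^i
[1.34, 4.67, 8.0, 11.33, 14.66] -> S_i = 1.34 + 3.33*i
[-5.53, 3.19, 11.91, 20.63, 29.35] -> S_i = -5.53 + 8.72*i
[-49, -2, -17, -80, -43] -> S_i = Random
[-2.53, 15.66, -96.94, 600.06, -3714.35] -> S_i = -2.53*(-6.19)^i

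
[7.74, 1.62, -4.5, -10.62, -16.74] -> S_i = 7.74 + -6.12*i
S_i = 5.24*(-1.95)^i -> [5.24, -10.22, 19.93, -38.85, 75.77]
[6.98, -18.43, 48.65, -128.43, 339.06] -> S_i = 6.98*(-2.64)^i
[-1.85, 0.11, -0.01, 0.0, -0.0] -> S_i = -1.85*(-0.06)^i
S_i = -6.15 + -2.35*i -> [-6.15, -8.5, -10.85, -13.2, -15.55]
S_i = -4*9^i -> [-4, -36, -324, -2916, -26244]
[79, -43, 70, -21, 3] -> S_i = Random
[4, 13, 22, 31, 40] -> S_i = 4 + 9*i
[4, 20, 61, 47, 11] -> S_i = Random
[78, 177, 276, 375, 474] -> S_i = 78 + 99*i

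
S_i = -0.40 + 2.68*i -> [-0.4, 2.28, 4.96, 7.64, 10.32]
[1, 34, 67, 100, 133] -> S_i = 1 + 33*i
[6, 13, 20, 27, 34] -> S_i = 6 + 7*i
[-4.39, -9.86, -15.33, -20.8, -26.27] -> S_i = -4.39 + -5.47*i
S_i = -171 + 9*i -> [-171, -162, -153, -144, -135]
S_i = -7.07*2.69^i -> [-7.07, -19.02, -51.16, -137.62, -370.19]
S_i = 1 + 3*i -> [1, 4, 7, 10, 13]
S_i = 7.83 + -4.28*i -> [7.83, 3.55, -0.73, -5.01, -9.29]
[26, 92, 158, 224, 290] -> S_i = 26 + 66*i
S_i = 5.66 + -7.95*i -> [5.66, -2.29, -10.24, -18.19, -26.14]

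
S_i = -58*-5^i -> [-58, 290, -1450, 7250, -36250]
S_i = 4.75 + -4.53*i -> [4.75, 0.22, -4.31, -8.84, -13.37]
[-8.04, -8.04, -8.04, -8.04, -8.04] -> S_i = -8.04*1.00^i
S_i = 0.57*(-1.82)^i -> [0.57, -1.04, 1.89, -3.44, 6.25]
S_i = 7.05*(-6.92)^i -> [7.05, -48.79, 337.6, -2336.19, 16166.41]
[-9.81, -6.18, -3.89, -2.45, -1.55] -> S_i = -9.81*0.63^i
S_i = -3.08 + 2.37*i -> [-3.08, -0.71, 1.66, 4.03, 6.4]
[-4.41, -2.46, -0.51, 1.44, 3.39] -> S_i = -4.41 + 1.95*i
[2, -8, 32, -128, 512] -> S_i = 2*-4^i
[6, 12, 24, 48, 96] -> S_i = 6*2^i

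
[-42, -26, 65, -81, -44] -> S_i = Random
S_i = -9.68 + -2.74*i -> [-9.68, -12.42, -15.16, -17.9, -20.64]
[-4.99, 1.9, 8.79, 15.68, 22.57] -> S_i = -4.99 + 6.89*i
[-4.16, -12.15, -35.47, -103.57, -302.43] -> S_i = -4.16*2.92^i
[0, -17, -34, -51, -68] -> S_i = 0 + -17*i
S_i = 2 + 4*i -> [2, 6, 10, 14, 18]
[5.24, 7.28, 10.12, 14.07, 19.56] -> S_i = 5.24*1.39^i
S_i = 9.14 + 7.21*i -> [9.14, 16.35, 23.56, 30.77, 37.98]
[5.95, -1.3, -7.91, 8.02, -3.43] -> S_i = Random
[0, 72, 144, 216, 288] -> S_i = 0 + 72*i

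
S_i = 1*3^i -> [1, 3, 9, 27, 81]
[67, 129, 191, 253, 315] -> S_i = 67 + 62*i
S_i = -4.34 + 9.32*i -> [-4.34, 4.98, 14.3, 23.62, 32.94]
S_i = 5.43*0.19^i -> [5.43, 1.03, 0.2, 0.04, 0.01]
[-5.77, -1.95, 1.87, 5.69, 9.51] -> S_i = -5.77 + 3.82*i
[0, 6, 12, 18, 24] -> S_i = 0 + 6*i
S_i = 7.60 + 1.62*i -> [7.6, 9.22, 10.84, 12.46, 14.08]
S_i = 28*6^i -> [28, 168, 1008, 6048, 36288]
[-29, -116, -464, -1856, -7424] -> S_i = -29*4^i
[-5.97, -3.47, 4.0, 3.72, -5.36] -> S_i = Random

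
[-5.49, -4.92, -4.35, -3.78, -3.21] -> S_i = -5.49 + 0.57*i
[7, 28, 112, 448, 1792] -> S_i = 7*4^i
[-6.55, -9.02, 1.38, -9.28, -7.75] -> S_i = Random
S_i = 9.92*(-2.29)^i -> [9.92, -22.72, 52.02, -119.13, 272.81]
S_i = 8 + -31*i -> [8, -23, -54, -85, -116]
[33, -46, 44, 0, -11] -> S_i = Random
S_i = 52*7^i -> [52, 364, 2548, 17836, 124852]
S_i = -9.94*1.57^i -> [-9.94, -15.61, -24.5, -38.47, -60.39]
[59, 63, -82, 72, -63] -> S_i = Random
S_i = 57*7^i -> [57, 399, 2793, 19551, 136857]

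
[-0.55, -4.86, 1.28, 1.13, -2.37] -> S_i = Random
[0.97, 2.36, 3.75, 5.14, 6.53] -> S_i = 0.97 + 1.39*i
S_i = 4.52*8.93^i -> [4.52, 40.36, 360.45, 3218.79, 28743.81]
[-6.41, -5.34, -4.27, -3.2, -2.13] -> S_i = -6.41 + 1.07*i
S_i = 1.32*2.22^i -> [1.32, 2.93, 6.51, 14.44, 32.06]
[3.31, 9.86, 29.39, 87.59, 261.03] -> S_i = 3.31*2.98^i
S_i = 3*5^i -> [3, 15, 75, 375, 1875]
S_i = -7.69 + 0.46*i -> [-7.69, -7.23, -6.77, -6.31, -5.85]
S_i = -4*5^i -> [-4, -20, -100, -500, -2500]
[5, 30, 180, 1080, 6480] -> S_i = 5*6^i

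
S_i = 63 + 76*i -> [63, 139, 215, 291, 367]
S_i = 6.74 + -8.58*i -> [6.74, -1.84, -10.42, -19.0, -27.58]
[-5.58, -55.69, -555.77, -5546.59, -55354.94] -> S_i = -5.58*9.98^i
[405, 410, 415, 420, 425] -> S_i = 405 + 5*i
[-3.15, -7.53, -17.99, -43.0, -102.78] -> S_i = -3.15*2.39^i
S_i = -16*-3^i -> [-16, 48, -144, 432, -1296]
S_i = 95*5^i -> [95, 475, 2375, 11875, 59375]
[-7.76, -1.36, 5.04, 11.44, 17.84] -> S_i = -7.76 + 6.40*i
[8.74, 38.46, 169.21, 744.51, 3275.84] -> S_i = 8.74*4.40^i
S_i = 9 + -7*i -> [9, 2, -5, -12, -19]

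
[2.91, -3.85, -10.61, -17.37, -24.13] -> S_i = 2.91 + -6.76*i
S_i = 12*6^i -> [12, 72, 432, 2592, 15552]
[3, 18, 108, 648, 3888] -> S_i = 3*6^i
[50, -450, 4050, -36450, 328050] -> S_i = 50*-9^i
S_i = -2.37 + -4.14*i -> [-2.37, -6.51, -10.65, -14.79, -18.93]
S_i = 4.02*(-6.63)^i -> [4.02, -26.65, 176.71, -1171.57, 7767.48]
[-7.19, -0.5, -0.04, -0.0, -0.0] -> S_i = -7.19*0.07^i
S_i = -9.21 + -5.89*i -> [-9.21, -15.1, -20.99, -26.88, -32.77]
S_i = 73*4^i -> [73, 292, 1168, 4672, 18688]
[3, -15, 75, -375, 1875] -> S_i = 3*-5^i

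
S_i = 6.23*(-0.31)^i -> [6.23, -1.93, 0.6, -0.19, 0.06]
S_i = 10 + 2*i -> [10, 12, 14, 16, 18]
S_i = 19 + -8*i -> [19, 11, 3, -5, -13]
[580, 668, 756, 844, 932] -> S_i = 580 + 88*i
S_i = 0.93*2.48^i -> [0.93, 2.31, 5.72, 14.19, 35.18]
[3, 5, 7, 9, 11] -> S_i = 3 + 2*i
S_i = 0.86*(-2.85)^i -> [0.86, -2.45, 6.99, -19.91, 56.74]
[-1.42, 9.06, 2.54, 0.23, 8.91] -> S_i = Random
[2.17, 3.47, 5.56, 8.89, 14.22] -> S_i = 2.17*1.60^i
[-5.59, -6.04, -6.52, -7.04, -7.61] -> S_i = -5.59*1.08^i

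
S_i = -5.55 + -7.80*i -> [-5.55, -13.35, -21.15, -28.95, -36.75]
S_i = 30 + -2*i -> [30, 28, 26, 24, 22]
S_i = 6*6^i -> [6, 36, 216, 1296, 7776]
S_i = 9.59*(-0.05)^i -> [9.59, -0.48, 0.02, -0.0, 0.0]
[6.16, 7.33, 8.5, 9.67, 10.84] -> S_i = 6.16 + 1.17*i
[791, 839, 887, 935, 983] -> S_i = 791 + 48*i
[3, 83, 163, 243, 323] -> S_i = 3 + 80*i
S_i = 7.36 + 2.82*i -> [7.36, 10.18, 13.0, 15.82, 18.64]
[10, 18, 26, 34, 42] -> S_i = 10 + 8*i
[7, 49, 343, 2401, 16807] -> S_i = 7*7^i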